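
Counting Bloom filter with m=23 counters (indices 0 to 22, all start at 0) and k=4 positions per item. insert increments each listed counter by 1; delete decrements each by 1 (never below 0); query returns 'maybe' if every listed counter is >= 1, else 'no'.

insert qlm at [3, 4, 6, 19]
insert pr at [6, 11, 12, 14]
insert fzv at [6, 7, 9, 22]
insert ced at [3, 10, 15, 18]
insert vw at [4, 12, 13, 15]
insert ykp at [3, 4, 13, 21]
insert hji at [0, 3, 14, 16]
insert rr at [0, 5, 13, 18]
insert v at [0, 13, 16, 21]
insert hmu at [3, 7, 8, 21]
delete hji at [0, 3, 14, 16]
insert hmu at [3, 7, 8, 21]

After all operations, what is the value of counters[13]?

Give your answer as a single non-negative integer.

Step 1: insert qlm at [3, 4, 6, 19] -> counters=[0,0,0,1,1,0,1,0,0,0,0,0,0,0,0,0,0,0,0,1,0,0,0]
Step 2: insert pr at [6, 11, 12, 14] -> counters=[0,0,0,1,1,0,2,0,0,0,0,1,1,0,1,0,0,0,0,1,0,0,0]
Step 3: insert fzv at [6, 7, 9, 22] -> counters=[0,0,0,1,1,0,3,1,0,1,0,1,1,0,1,0,0,0,0,1,0,0,1]
Step 4: insert ced at [3, 10, 15, 18] -> counters=[0,0,0,2,1,0,3,1,0,1,1,1,1,0,1,1,0,0,1,1,0,0,1]
Step 5: insert vw at [4, 12, 13, 15] -> counters=[0,0,0,2,2,0,3,1,0,1,1,1,2,1,1,2,0,0,1,1,0,0,1]
Step 6: insert ykp at [3, 4, 13, 21] -> counters=[0,0,0,3,3,0,3,1,0,1,1,1,2,2,1,2,0,0,1,1,0,1,1]
Step 7: insert hji at [0, 3, 14, 16] -> counters=[1,0,0,4,3,0,3,1,0,1,1,1,2,2,2,2,1,0,1,1,0,1,1]
Step 8: insert rr at [0, 5, 13, 18] -> counters=[2,0,0,4,3,1,3,1,0,1,1,1,2,3,2,2,1,0,2,1,0,1,1]
Step 9: insert v at [0, 13, 16, 21] -> counters=[3,0,0,4,3,1,3,1,0,1,1,1,2,4,2,2,2,0,2,1,0,2,1]
Step 10: insert hmu at [3, 7, 8, 21] -> counters=[3,0,0,5,3,1,3,2,1,1,1,1,2,4,2,2,2,0,2,1,0,3,1]
Step 11: delete hji at [0, 3, 14, 16] -> counters=[2,0,0,4,3,1,3,2,1,1,1,1,2,4,1,2,1,0,2,1,0,3,1]
Step 12: insert hmu at [3, 7, 8, 21] -> counters=[2,0,0,5,3,1,3,3,2,1,1,1,2,4,1,2,1,0,2,1,0,4,1]
Final counters=[2,0,0,5,3,1,3,3,2,1,1,1,2,4,1,2,1,0,2,1,0,4,1] -> counters[13]=4

Answer: 4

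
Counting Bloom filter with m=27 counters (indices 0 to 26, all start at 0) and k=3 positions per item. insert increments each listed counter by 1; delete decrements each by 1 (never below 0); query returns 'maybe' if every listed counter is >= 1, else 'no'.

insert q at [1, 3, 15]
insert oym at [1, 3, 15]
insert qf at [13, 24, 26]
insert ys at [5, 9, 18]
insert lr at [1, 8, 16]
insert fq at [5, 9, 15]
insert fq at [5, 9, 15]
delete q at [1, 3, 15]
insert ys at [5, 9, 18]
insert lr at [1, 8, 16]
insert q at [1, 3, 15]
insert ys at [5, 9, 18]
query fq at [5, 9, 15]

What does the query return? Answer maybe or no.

Answer: maybe

Derivation:
Step 1: insert q at [1, 3, 15] -> counters=[0,1,0,1,0,0,0,0,0,0,0,0,0,0,0,1,0,0,0,0,0,0,0,0,0,0,0]
Step 2: insert oym at [1, 3, 15] -> counters=[0,2,0,2,0,0,0,0,0,0,0,0,0,0,0,2,0,0,0,0,0,0,0,0,0,0,0]
Step 3: insert qf at [13, 24, 26] -> counters=[0,2,0,2,0,0,0,0,0,0,0,0,0,1,0,2,0,0,0,0,0,0,0,0,1,0,1]
Step 4: insert ys at [5, 9, 18] -> counters=[0,2,0,2,0,1,0,0,0,1,0,0,0,1,0,2,0,0,1,0,0,0,0,0,1,0,1]
Step 5: insert lr at [1, 8, 16] -> counters=[0,3,0,2,0,1,0,0,1,1,0,0,0,1,0,2,1,0,1,0,0,0,0,0,1,0,1]
Step 6: insert fq at [5, 9, 15] -> counters=[0,3,0,2,0,2,0,0,1,2,0,0,0,1,0,3,1,0,1,0,0,0,0,0,1,0,1]
Step 7: insert fq at [5, 9, 15] -> counters=[0,3,0,2,0,3,0,0,1,3,0,0,0,1,0,4,1,0,1,0,0,0,0,0,1,0,1]
Step 8: delete q at [1, 3, 15] -> counters=[0,2,0,1,0,3,0,0,1,3,0,0,0,1,0,3,1,0,1,0,0,0,0,0,1,0,1]
Step 9: insert ys at [5, 9, 18] -> counters=[0,2,0,1,0,4,0,0,1,4,0,0,0,1,0,3,1,0,2,0,0,0,0,0,1,0,1]
Step 10: insert lr at [1, 8, 16] -> counters=[0,3,0,1,0,4,0,0,2,4,0,0,0,1,0,3,2,0,2,0,0,0,0,0,1,0,1]
Step 11: insert q at [1, 3, 15] -> counters=[0,4,0,2,0,4,0,0,2,4,0,0,0,1,0,4,2,0,2,0,0,0,0,0,1,0,1]
Step 12: insert ys at [5, 9, 18] -> counters=[0,4,0,2,0,5,0,0,2,5,0,0,0,1,0,4,2,0,3,0,0,0,0,0,1,0,1]
Query fq: check counters[5]=5 counters[9]=5 counters[15]=4 -> maybe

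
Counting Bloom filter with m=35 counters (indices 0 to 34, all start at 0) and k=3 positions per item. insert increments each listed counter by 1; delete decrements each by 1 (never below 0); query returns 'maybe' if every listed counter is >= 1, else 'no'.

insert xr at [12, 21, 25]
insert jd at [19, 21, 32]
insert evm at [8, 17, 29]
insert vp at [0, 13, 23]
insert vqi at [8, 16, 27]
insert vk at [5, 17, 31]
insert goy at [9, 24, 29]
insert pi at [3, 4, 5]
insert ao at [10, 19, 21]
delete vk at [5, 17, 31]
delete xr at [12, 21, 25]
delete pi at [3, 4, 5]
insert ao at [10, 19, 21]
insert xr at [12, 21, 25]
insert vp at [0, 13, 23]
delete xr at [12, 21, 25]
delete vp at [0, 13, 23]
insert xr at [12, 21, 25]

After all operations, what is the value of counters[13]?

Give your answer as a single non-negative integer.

Step 1: insert xr at [12, 21, 25] -> counters=[0,0,0,0,0,0,0,0,0,0,0,0,1,0,0,0,0,0,0,0,0,1,0,0,0,1,0,0,0,0,0,0,0,0,0]
Step 2: insert jd at [19, 21, 32] -> counters=[0,0,0,0,0,0,0,0,0,0,0,0,1,0,0,0,0,0,0,1,0,2,0,0,0,1,0,0,0,0,0,0,1,0,0]
Step 3: insert evm at [8, 17, 29] -> counters=[0,0,0,0,0,0,0,0,1,0,0,0,1,0,0,0,0,1,0,1,0,2,0,0,0,1,0,0,0,1,0,0,1,0,0]
Step 4: insert vp at [0, 13, 23] -> counters=[1,0,0,0,0,0,0,0,1,0,0,0,1,1,0,0,0,1,0,1,0,2,0,1,0,1,0,0,0,1,0,0,1,0,0]
Step 5: insert vqi at [8, 16, 27] -> counters=[1,0,0,0,0,0,0,0,2,0,0,0,1,1,0,0,1,1,0,1,0,2,0,1,0,1,0,1,0,1,0,0,1,0,0]
Step 6: insert vk at [5, 17, 31] -> counters=[1,0,0,0,0,1,0,0,2,0,0,0,1,1,0,0,1,2,0,1,0,2,0,1,0,1,0,1,0,1,0,1,1,0,0]
Step 7: insert goy at [9, 24, 29] -> counters=[1,0,0,0,0,1,0,0,2,1,0,0,1,1,0,0,1,2,0,1,0,2,0,1,1,1,0,1,0,2,0,1,1,0,0]
Step 8: insert pi at [3, 4, 5] -> counters=[1,0,0,1,1,2,0,0,2,1,0,0,1,1,0,0,1,2,0,1,0,2,0,1,1,1,0,1,0,2,0,1,1,0,0]
Step 9: insert ao at [10, 19, 21] -> counters=[1,0,0,1,1,2,0,0,2,1,1,0,1,1,0,0,1,2,0,2,0,3,0,1,1,1,0,1,0,2,0,1,1,0,0]
Step 10: delete vk at [5, 17, 31] -> counters=[1,0,0,1,1,1,0,0,2,1,1,0,1,1,0,0,1,1,0,2,0,3,0,1,1,1,0,1,0,2,0,0,1,0,0]
Step 11: delete xr at [12, 21, 25] -> counters=[1,0,0,1,1,1,0,0,2,1,1,0,0,1,0,0,1,1,0,2,0,2,0,1,1,0,0,1,0,2,0,0,1,0,0]
Step 12: delete pi at [3, 4, 5] -> counters=[1,0,0,0,0,0,0,0,2,1,1,0,0,1,0,0,1,1,0,2,0,2,0,1,1,0,0,1,0,2,0,0,1,0,0]
Step 13: insert ao at [10, 19, 21] -> counters=[1,0,0,0,0,0,0,0,2,1,2,0,0,1,0,0,1,1,0,3,0,3,0,1,1,0,0,1,0,2,0,0,1,0,0]
Step 14: insert xr at [12, 21, 25] -> counters=[1,0,0,0,0,0,0,0,2,1,2,0,1,1,0,0,1,1,0,3,0,4,0,1,1,1,0,1,0,2,0,0,1,0,0]
Step 15: insert vp at [0, 13, 23] -> counters=[2,0,0,0,0,0,0,0,2,1,2,0,1,2,0,0,1,1,0,3,0,4,0,2,1,1,0,1,0,2,0,0,1,0,0]
Step 16: delete xr at [12, 21, 25] -> counters=[2,0,0,0,0,0,0,0,2,1,2,0,0,2,0,0,1,1,0,3,0,3,0,2,1,0,0,1,0,2,0,0,1,0,0]
Step 17: delete vp at [0, 13, 23] -> counters=[1,0,0,0,0,0,0,0,2,1,2,0,0,1,0,0,1,1,0,3,0,3,0,1,1,0,0,1,0,2,0,0,1,0,0]
Step 18: insert xr at [12, 21, 25] -> counters=[1,0,0,0,0,0,0,0,2,1,2,0,1,1,0,0,1,1,0,3,0,4,0,1,1,1,0,1,0,2,0,0,1,0,0]
Final counters=[1,0,0,0,0,0,0,0,2,1,2,0,1,1,0,0,1,1,0,3,0,4,0,1,1,1,0,1,0,2,0,0,1,0,0] -> counters[13]=1

Answer: 1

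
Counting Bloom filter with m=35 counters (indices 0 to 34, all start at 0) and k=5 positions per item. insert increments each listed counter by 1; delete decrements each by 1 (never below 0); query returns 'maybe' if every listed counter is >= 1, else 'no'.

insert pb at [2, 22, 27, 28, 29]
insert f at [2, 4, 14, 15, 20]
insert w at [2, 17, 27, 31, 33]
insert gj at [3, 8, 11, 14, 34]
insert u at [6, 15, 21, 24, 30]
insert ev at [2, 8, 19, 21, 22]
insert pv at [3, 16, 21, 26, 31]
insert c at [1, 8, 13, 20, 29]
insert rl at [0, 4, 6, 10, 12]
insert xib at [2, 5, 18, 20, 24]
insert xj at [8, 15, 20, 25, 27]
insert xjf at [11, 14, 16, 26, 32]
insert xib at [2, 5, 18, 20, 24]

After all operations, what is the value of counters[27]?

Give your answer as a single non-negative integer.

Answer: 3

Derivation:
Step 1: insert pb at [2, 22, 27, 28, 29] -> counters=[0,0,1,0,0,0,0,0,0,0,0,0,0,0,0,0,0,0,0,0,0,0,1,0,0,0,0,1,1,1,0,0,0,0,0]
Step 2: insert f at [2, 4, 14, 15, 20] -> counters=[0,0,2,0,1,0,0,0,0,0,0,0,0,0,1,1,0,0,0,0,1,0,1,0,0,0,0,1,1,1,0,0,0,0,0]
Step 3: insert w at [2, 17, 27, 31, 33] -> counters=[0,0,3,0,1,0,0,0,0,0,0,0,0,0,1,1,0,1,0,0,1,0,1,0,0,0,0,2,1,1,0,1,0,1,0]
Step 4: insert gj at [3, 8, 11, 14, 34] -> counters=[0,0,3,1,1,0,0,0,1,0,0,1,0,0,2,1,0,1,0,0,1,0,1,0,0,0,0,2,1,1,0,1,0,1,1]
Step 5: insert u at [6, 15, 21, 24, 30] -> counters=[0,0,3,1,1,0,1,0,1,0,0,1,0,0,2,2,0,1,0,0,1,1,1,0,1,0,0,2,1,1,1,1,0,1,1]
Step 6: insert ev at [2, 8, 19, 21, 22] -> counters=[0,0,4,1,1,0,1,0,2,0,0,1,0,0,2,2,0,1,0,1,1,2,2,0,1,0,0,2,1,1,1,1,0,1,1]
Step 7: insert pv at [3, 16, 21, 26, 31] -> counters=[0,0,4,2,1,0,1,0,2,0,0,1,0,0,2,2,1,1,0,1,1,3,2,0,1,0,1,2,1,1,1,2,0,1,1]
Step 8: insert c at [1, 8, 13, 20, 29] -> counters=[0,1,4,2,1,0,1,0,3,0,0,1,0,1,2,2,1,1,0,1,2,3,2,0,1,0,1,2,1,2,1,2,0,1,1]
Step 9: insert rl at [0, 4, 6, 10, 12] -> counters=[1,1,4,2,2,0,2,0,3,0,1,1,1,1,2,2,1,1,0,1,2,3,2,0,1,0,1,2,1,2,1,2,0,1,1]
Step 10: insert xib at [2, 5, 18, 20, 24] -> counters=[1,1,5,2,2,1,2,0,3,0,1,1,1,1,2,2,1,1,1,1,3,3,2,0,2,0,1,2,1,2,1,2,0,1,1]
Step 11: insert xj at [8, 15, 20, 25, 27] -> counters=[1,1,5,2,2,1,2,0,4,0,1,1,1,1,2,3,1,1,1,1,4,3,2,0,2,1,1,3,1,2,1,2,0,1,1]
Step 12: insert xjf at [11, 14, 16, 26, 32] -> counters=[1,1,5,2,2,1,2,0,4,0,1,2,1,1,3,3,2,1,1,1,4,3,2,0,2,1,2,3,1,2,1,2,1,1,1]
Step 13: insert xib at [2, 5, 18, 20, 24] -> counters=[1,1,6,2,2,2,2,0,4,0,1,2,1,1,3,3,2,1,2,1,5,3,2,0,3,1,2,3,1,2,1,2,1,1,1]
Final counters=[1,1,6,2,2,2,2,0,4,0,1,2,1,1,3,3,2,1,2,1,5,3,2,0,3,1,2,3,1,2,1,2,1,1,1] -> counters[27]=3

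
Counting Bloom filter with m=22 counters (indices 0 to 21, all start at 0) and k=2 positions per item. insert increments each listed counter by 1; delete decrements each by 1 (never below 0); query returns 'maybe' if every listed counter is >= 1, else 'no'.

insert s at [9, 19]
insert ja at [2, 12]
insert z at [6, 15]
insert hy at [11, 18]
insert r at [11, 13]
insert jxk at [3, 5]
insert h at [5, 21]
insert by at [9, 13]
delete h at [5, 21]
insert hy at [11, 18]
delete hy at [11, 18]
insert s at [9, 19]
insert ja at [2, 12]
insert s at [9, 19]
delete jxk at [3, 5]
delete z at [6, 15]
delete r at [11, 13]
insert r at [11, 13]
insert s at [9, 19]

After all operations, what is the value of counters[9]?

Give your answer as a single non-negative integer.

Step 1: insert s at [9, 19] -> counters=[0,0,0,0,0,0,0,0,0,1,0,0,0,0,0,0,0,0,0,1,0,0]
Step 2: insert ja at [2, 12] -> counters=[0,0,1,0,0,0,0,0,0,1,0,0,1,0,0,0,0,0,0,1,0,0]
Step 3: insert z at [6, 15] -> counters=[0,0,1,0,0,0,1,0,0,1,0,0,1,0,0,1,0,0,0,1,0,0]
Step 4: insert hy at [11, 18] -> counters=[0,0,1,0,0,0,1,0,0,1,0,1,1,0,0,1,0,0,1,1,0,0]
Step 5: insert r at [11, 13] -> counters=[0,0,1,0,0,0,1,0,0,1,0,2,1,1,0,1,0,0,1,1,0,0]
Step 6: insert jxk at [3, 5] -> counters=[0,0,1,1,0,1,1,0,0,1,0,2,1,1,0,1,0,0,1,1,0,0]
Step 7: insert h at [5, 21] -> counters=[0,0,1,1,0,2,1,0,0,1,0,2,1,1,0,1,0,0,1,1,0,1]
Step 8: insert by at [9, 13] -> counters=[0,0,1,1,0,2,1,0,0,2,0,2,1,2,0,1,0,0,1,1,0,1]
Step 9: delete h at [5, 21] -> counters=[0,0,1,1,0,1,1,0,0,2,0,2,1,2,0,1,0,0,1,1,0,0]
Step 10: insert hy at [11, 18] -> counters=[0,0,1,1,0,1,1,0,0,2,0,3,1,2,0,1,0,0,2,1,0,0]
Step 11: delete hy at [11, 18] -> counters=[0,0,1,1,0,1,1,0,0,2,0,2,1,2,0,1,0,0,1,1,0,0]
Step 12: insert s at [9, 19] -> counters=[0,0,1,1,0,1,1,0,0,3,0,2,1,2,0,1,0,0,1,2,0,0]
Step 13: insert ja at [2, 12] -> counters=[0,0,2,1,0,1,1,0,0,3,0,2,2,2,0,1,0,0,1,2,0,0]
Step 14: insert s at [9, 19] -> counters=[0,0,2,1,0,1,1,0,0,4,0,2,2,2,0,1,0,0,1,3,0,0]
Step 15: delete jxk at [3, 5] -> counters=[0,0,2,0,0,0,1,0,0,4,0,2,2,2,0,1,0,0,1,3,0,0]
Step 16: delete z at [6, 15] -> counters=[0,0,2,0,0,0,0,0,0,4,0,2,2,2,0,0,0,0,1,3,0,0]
Step 17: delete r at [11, 13] -> counters=[0,0,2,0,0,0,0,0,0,4,0,1,2,1,0,0,0,0,1,3,0,0]
Step 18: insert r at [11, 13] -> counters=[0,0,2,0,0,0,0,0,0,4,0,2,2,2,0,0,0,0,1,3,0,0]
Step 19: insert s at [9, 19] -> counters=[0,0,2,0,0,0,0,0,0,5,0,2,2,2,0,0,0,0,1,4,0,0]
Final counters=[0,0,2,0,0,0,0,0,0,5,0,2,2,2,0,0,0,0,1,4,0,0] -> counters[9]=5

Answer: 5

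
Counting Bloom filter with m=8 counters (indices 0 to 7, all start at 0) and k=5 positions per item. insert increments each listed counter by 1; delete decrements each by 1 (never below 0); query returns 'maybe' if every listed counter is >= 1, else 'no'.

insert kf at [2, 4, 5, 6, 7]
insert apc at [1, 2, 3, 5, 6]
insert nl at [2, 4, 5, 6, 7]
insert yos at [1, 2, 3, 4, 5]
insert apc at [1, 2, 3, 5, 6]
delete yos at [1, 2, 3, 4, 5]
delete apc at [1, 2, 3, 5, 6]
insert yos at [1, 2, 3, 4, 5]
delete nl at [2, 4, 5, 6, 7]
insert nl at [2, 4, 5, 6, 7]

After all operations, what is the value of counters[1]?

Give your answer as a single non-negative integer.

Step 1: insert kf at [2, 4, 5, 6, 7] -> counters=[0,0,1,0,1,1,1,1]
Step 2: insert apc at [1, 2, 3, 5, 6] -> counters=[0,1,2,1,1,2,2,1]
Step 3: insert nl at [2, 4, 5, 6, 7] -> counters=[0,1,3,1,2,3,3,2]
Step 4: insert yos at [1, 2, 3, 4, 5] -> counters=[0,2,4,2,3,4,3,2]
Step 5: insert apc at [1, 2, 3, 5, 6] -> counters=[0,3,5,3,3,5,4,2]
Step 6: delete yos at [1, 2, 3, 4, 5] -> counters=[0,2,4,2,2,4,4,2]
Step 7: delete apc at [1, 2, 3, 5, 6] -> counters=[0,1,3,1,2,3,3,2]
Step 8: insert yos at [1, 2, 3, 4, 5] -> counters=[0,2,4,2,3,4,3,2]
Step 9: delete nl at [2, 4, 5, 6, 7] -> counters=[0,2,3,2,2,3,2,1]
Step 10: insert nl at [2, 4, 5, 6, 7] -> counters=[0,2,4,2,3,4,3,2]
Final counters=[0,2,4,2,3,4,3,2] -> counters[1]=2

Answer: 2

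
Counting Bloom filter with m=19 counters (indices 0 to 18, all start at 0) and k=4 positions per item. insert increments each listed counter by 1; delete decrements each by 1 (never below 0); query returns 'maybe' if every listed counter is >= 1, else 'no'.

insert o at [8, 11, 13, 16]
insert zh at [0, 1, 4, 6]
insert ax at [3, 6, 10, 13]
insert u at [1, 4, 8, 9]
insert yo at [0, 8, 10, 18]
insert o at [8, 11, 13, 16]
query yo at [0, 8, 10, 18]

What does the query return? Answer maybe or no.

Step 1: insert o at [8, 11, 13, 16] -> counters=[0,0,0,0,0,0,0,0,1,0,0,1,0,1,0,0,1,0,0]
Step 2: insert zh at [0, 1, 4, 6] -> counters=[1,1,0,0,1,0,1,0,1,0,0,1,0,1,0,0,1,0,0]
Step 3: insert ax at [3, 6, 10, 13] -> counters=[1,1,0,1,1,0,2,0,1,0,1,1,0,2,0,0,1,0,0]
Step 4: insert u at [1, 4, 8, 9] -> counters=[1,2,0,1,2,0,2,0,2,1,1,1,0,2,0,0,1,0,0]
Step 5: insert yo at [0, 8, 10, 18] -> counters=[2,2,0,1,2,0,2,0,3,1,2,1,0,2,0,0,1,0,1]
Step 6: insert o at [8, 11, 13, 16] -> counters=[2,2,0,1,2,0,2,0,4,1,2,2,0,3,0,0,2,0,1]
Query yo: check counters[0]=2 counters[8]=4 counters[10]=2 counters[18]=1 -> maybe

Answer: maybe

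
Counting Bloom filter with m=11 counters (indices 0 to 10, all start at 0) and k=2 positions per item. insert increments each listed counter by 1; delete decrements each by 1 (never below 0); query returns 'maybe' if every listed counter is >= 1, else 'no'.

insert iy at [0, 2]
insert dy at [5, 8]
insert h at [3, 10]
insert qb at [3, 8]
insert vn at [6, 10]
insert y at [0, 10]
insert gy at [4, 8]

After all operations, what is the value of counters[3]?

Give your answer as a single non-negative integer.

Step 1: insert iy at [0, 2] -> counters=[1,0,1,0,0,0,0,0,0,0,0]
Step 2: insert dy at [5, 8] -> counters=[1,0,1,0,0,1,0,0,1,0,0]
Step 3: insert h at [3, 10] -> counters=[1,0,1,1,0,1,0,0,1,0,1]
Step 4: insert qb at [3, 8] -> counters=[1,0,1,2,0,1,0,0,2,0,1]
Step 5: insert vn at [6, 10] -> counters=[1,0,1,2,0,1,1,0,2,0,2]
Step 6: insert y at [0, 10] -> counters=[2,0,1,2,0,1,1,0,2,0,3]
Step 7: insert gy at [4, 8] -> counters=[2,0,1,2,1,1,1,0,3,0,3]
Final counters=[2,0,1,2,1,1,1,0,3,0,3] -> counters[3]=2

Answer: 2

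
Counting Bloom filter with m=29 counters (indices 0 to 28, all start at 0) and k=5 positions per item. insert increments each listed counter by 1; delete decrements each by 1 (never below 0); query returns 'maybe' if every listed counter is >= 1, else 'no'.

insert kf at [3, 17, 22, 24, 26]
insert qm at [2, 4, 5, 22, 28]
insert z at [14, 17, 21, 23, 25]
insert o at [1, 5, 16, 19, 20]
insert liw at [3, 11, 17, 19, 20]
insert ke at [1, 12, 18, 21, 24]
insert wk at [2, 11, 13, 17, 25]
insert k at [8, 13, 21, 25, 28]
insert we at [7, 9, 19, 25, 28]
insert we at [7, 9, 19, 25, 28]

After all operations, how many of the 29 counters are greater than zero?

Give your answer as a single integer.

Step 1: insert kf at [3, 17, 22, 24, 26] -> counters=[0,0,0,1,0,0,0,0,0,0,0,0,0,0,0,0,0,1,0,0,0,0,1,0,1,0,1,0,0]
Step 2: insert qm at [2, 4, 5, 22, 28] -> counters=[0,0,1,1,1,1,0,0,0,0,0,0,0,0,0,0,0,1,0,0,0,0,2,0,1,0,1,0,1]
Step 3: insert z at [14, 17, 21, 23, 25] -> counters=[0,0,1,1,1,1,0,0,0,0,0,0,0,0,1,0,0,2,0,0,0,1,2,1,1,1,1,0,1]
Step 4: insert o at [1, 5, 16, 19, 20] -> counters=[0,1,1,1,1,2,0,0,0,0,0,0,0,0,1,0,1,2,0,1,1,1,2,1,1,1,1,0,1]
Step 5: insert liw at [3, 11, 17, 19, 20] -> counters=[0,1,1,2,1,2,0,0,0,0,0,1,0,0,1,0,1,3,0,2,2,1,2,1,1,1,1,0,1]
Step 6: insert ke at [1, 12, 18, 21, 24] -> counters=[0,2,1,2,1,2,0,0,0,0,0,1,1,0,1,0,1,3,1,2,2,2,2,1,2,1,1,0,1]
Step 7: insert wk at [2, 11, 13, 17, 25] -> counters=[0,2,2,2,1,2,0,0,0,0,0,2,1,1,1,0,1,4,1,2,2,2,2,1,2,2,1,0,1]
Step 8: insert k at [8, 13, 21, 25, 28] -> counters=[0,2,2,2,1,2,0,0,1,0,0,2,1,2,1,0,1,4,1,2,2,3,2,1,2,3,1,0,2]
Step 9: insert we at [7, 9, 19, 25, 28] -> counters=[0,2,2,2,1,2,0,1,1,1,0,2,1,2,1,0,1,4,1,3,2,3,2,1,2,4,1,0,3]
Step 10: insert we at [7, 9, 19, 25, 28] -> counters=[0,2,2,2,1,2,0,2,1,2,0,2,1,2,1,0,1,4,1,4,2,3,2,1,2,5,1,0,4]
Final counters=[0,2,2,2,1,2,0,2,1,2,0,2,1,2,1,0,1,4,1,4,2,3,2,1,2,5,1,0,4] -> 24 nonzero

Answer: 24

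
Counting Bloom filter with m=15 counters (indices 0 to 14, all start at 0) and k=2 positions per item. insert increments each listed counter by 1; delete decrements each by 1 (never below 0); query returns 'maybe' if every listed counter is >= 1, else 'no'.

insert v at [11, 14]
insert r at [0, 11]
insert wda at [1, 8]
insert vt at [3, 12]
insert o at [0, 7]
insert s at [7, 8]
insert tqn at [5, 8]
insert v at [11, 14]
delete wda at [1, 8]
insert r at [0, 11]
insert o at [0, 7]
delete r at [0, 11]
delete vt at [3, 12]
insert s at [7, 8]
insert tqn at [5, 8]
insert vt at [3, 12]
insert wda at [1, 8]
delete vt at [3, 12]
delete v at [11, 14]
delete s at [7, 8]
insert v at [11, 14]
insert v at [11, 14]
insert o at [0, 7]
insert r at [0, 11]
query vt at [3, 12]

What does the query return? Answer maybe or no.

Step 1: insert v at [11, 14] -> counters=[0,0,0,0,0,0,0,0,0,0,0,1,0,0,1]
Step 2: insert r at [0, 11] -> counters=[1,0,0,0,0,0,0,0,0,0,0,2,0,0,1]
Step 3: insert wda at [1, 8] -> counters=[1,1,0,0,0,0,0,0,1,0,0,2,0,0,1]
Step 4: insert vt at [3, 12] -> counters=[1,1,0,1,0,0,0,0,1,0,0,2,1,0,1]
Step 5: insert o at [0, 7] -> counters=[2,1,0,1,0,0,0,1,1,0,0,2,1,0,1]
Step 6: insert s at [7, 8] -> counters=[2,1,0,1,0,0,0,2,2,0,0,2,1,0,1]
Step 7: insert tqn at [5, 8] -> counters=[2,1,0,1,0,1,0,2,3,0,0,2,1,0,1]
Step 8: insert v at [11, 14] -> counters=[2,1,0,1,0,1,0,2,3,0,0,3,1,0,2]
Step 9: delete wda at [1, 8] -> counters=[2,0,0,1,0,1,0,2,2,0,0,3,1,0,2]
Step 10: insert r at [0, 11] -> counters=[3,0,0,1,0,1,0,2,2,0,0,4,1,0,2]
Step 11: insert o at [0, 7] -> counters=[4,0,0,1,0,1,0,3,2,0,0,4,1,0,2]
Step 12: delete r at [0, 11] -> counters=[3,0,0,1,0,1,0,3,2,0,0,3,1,0,2]
Step 13: delete vt at [3, 12] -> counters=[3,0,0,0,0,1,0,3,2,0,0,3,0,0,2]
Step 14: insert s at [7, 8] -> counters=[3,0,0,0,0,1,0,4,3,0,0,3,0,0,2]
Step 15: insert tqn at [5, 8] -> counters=[3,0,0,0,0,2,0,4,4,0,0,3,0,0,2]
Step 16: insert vt at [3, 12] -> counters=[3,0,0,1,0,2,0,4,4,0,0,3,1,0,2]
Step 17: insert wda at [1, 8] -> counters=[3,1,0,1,0,2,0,4,5,0,0,3,1,0,2]
Step 18: delete vt at [3, 12] -> counters=[3,1,0,0,0,2,0,4,5,0,0,3,0,0,2]
Step 19: delete v at [11, 14] -> counters=[3,1,0,0,0,2,0,4,5,0,0,2,0,0,1]
Step 20: delete s at [7, 8] -> counters=[3,1,0,0,0,2,0,3,4,0,0,2,0,0,1]
Step 21: insert v at [11, 14] -> counters=[3,1,0,0,0,2,0,3,4,0,0,3,0,0,2]
Step 22: insert v at [11, 14] -> counters=[3,1,0,0,0,2,0,3,4,0,0,4,0,0,3]
Step 23: insert o at [0, 7] -> counters=[4,1,0,0,0,2,0,4,4,0,0,4,0,0,3]
Step 24: insert r at [0, 11] -> counters=[5,1,0,0,0,2,0,4,4,0,0,5,0,0,3]
Query vt: check counters[3]=0 counters[12]=0 -> no

Answer: no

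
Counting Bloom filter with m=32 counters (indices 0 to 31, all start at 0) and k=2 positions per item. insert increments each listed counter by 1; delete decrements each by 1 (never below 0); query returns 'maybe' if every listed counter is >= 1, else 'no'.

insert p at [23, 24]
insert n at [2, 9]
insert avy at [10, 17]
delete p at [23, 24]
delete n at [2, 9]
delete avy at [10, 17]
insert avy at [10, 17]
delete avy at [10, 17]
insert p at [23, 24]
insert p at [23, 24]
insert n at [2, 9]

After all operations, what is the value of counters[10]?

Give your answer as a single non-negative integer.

Step 1: insert p at [23, 24] -> counters=[0,0,0,0,0,0,0,0,0,0,0,0,0,0,0,0,0,0,0,0,0,0,0,1,1,0,0,0,0,0,0,0]
Step 2: insert n at [2, 9] -> counters=[0,0,1,0,0,0,0,0,0,1,0,0,0,0,0,0,0,0,0,0,0,0,0,1,1,0,0,0,0,0,0,0]
Step 3: insert avy at [10, 17] -> counters=[0,0,1,0,0,0,0,0,0,1,1,0,0,0,0,0,0,1,0,0,0,0,0,1,1,0,0,0,0,0,0,0]
Step 4: delete p at [23, 24] -> counters=[0,0,1,0,0,0,0,0,0,1,1,0,0,0,0,0,0,1,0,0,0,0,0,0,0,0,0,0,0,0,0,0]
Step 5: delete n at [2, 9] -> counters=[0,0,0,0,0,0,0,0,0,0,1,0,0,0,0,0,0,1,0,0,0,0,0,0,0,0,0,0,0,0,0,0]
Step 6: delete avy at [10, 17] -> counters=[0,0,0,0,0,0,0,0,0,0,0,0,0,0,0,0,0,0,0,0,0,0,0,0,0,0,0,0,0,0,0,0]
Step 7: insert avy at [10, 17] -> counters=[0,0,0,0,0,0,0,0,0,0,1,0,0,0,0,0,0,1,0,0,0,0,0,0,0,0,0,0,0,0,0,0]
Step 8: delete avy at [10, 17] -> counters=[0,0,0,0,0,0,0,0,0,0,0,0,0,0,0,0,0,0,0,0,0,0,0,0,0,0,0,0,0,0,0,0]
Step 9: insert p at [23, 24] -> counters=[0,0,0,0,0,0,0,0,0,0,0,0,0,0,0,0,0,0,0,0,0,0,0,1,1,0,0,0,0,0,0,0]
Step 10: insert p at [23, 24] -> counters=[0,0,0,0,0,0,0,0,0,0,0,0,0,0,0,0,0,0,0,0,0,0,0,2,2,0,0,0,0,0,0,0]
Step 11: insert n at [2, 9] -> counters=[0,0,1,0,0,0,0,0,0,1,0,0,0,0,0,0,0,0,0,0,0,0,0,2,2,0,0,0,0,0,0,0]
Final counters=[0,0,1,0,0,0,0,0,0,1,0,0,0,0,0,0,0,0,0,0,0,0,0,2,2,0,0,0,0,0,0,0] -> counters[10]=0

Answer: 0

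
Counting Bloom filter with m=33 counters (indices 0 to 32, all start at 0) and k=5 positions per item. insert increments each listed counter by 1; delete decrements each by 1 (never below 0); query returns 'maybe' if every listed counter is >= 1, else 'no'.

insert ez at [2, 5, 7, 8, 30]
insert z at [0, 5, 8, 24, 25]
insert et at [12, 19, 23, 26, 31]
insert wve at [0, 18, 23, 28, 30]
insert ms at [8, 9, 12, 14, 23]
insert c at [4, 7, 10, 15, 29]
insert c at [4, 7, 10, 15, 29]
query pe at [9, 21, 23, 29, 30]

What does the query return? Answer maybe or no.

Answer: no

Derivation:
Step 1: insert ez at [2, 5, 7, 8, 30] -> counters=[0,0,1,0,0,1,0,1,1,0,0,0,0,0,0,0,0,0,0,0,0,0,0,0,0,0,0,0,0,0,1,0,0]
Step 2: insert z at [0, 5, 8, 24, 25] -> counters=[1,0,1,0,0,2,0,1,2,0,0,0,0,0,0,0,0,0,0,0,0,0,0,0,1,1,0,0,0,0,1,0,0]
Step 3: insert et at [12, 19, 23, 26, 31] -> counters=[1,0,1,0,0,2,0,1,2,0,0,0,1,0,0,0,0,0,0,1,0,0,0,1,1,1,1,0,0,0,1,1,0]
Step 4: insert wve at [0, 18, 23, 28, 30] -> counters=[2,0,1,0,0,2,0,1,2,0,0,0,1,0,0,0,0,0,1,1,0,0,0,2,1,1,1,0,1,0,2,1,0]
Step 5: insert ms at [8, 9, 12, 14, 23] -> counters=[2,0,1,0,0,2,0,1,3,1,0,0,2,0,1,0,0,0,1,1,0,0,0,3,1,1,1,0,1,0,2,1,0]
Step 6: insert c at [4, 7, 10, 15, 29] -> counters=[2,0,1,0,1,2,0,2,3,1,1,0,2,0,1,1,0,0,1,1,0,0,0,3,1,1,1,0,1,1,2,1,0]
Step 7: insert c at [4, 7, 10, 15, 29] -> counters=[2,0,1,0,2,2,0,3,3,1,2,0,2,0,1,2,0,0,1,1,0,0,0,3,1,1,1,0,1,2,2,1,0]
Query pe: check counters[9]=1 counters[21]=0 counters[23]=3 counters[29]=2 counters[30]=2 -> no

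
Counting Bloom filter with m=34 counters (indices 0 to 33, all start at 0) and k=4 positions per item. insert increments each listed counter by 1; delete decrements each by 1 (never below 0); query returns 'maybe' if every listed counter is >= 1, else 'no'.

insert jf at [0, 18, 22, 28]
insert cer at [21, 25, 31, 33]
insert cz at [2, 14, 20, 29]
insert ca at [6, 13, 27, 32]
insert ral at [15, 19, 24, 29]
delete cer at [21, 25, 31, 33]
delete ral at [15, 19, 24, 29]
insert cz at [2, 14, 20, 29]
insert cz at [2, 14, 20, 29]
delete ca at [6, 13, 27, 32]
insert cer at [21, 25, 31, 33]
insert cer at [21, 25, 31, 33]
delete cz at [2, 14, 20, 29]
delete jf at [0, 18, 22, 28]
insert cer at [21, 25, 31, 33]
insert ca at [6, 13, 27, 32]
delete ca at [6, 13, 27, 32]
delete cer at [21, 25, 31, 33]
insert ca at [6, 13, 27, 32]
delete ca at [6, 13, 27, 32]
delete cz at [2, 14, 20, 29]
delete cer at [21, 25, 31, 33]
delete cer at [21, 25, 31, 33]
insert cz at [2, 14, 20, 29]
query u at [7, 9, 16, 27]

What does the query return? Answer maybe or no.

Answer: no

Derivation:
Step 1: insert jf at [0, 18, 22, 28] -> counters=[1,0,0,0,0,0,0,0,0,0,0,0,0,0,0,0,0,0,1,0,0,0,1,0,0,0,0,0,1,0,0,0,0,0]
Step 2: insert cer at [21, 25, 31, 33] -> counters=[1,0,0,0,0,0,0,0,0,0,0,0,0,0,0,0,0,0,1,0,0,1,1,0,0,1,0,0,1,0,0,1,0,1]
Step 3: insert cz at [2, 14, 20, 29] -> counters=[1,0,1,0,0,0,0,0,0,0,0,0,0,0,1,0,0,0,1,0,1,1,1,0,0,1,0,0,1,1,0,1,0,1]
Step 4: insert ca at [6, 13, 27, 32] -> counters=[1,0,1,0,0,0,1,0,0,0,0,0,0,1,1,0,0,0,1,0,1,1,1,0,0,1,0,1,1,1,0,1,1,1]
Step 5: insert ral at [15, 19, 24, 29] -> counters=[1,0,1,0,0,0,1,0,0,0,0,0,0,1,1,1,0,0,1,1,1,1,1,0,1,1,0,1,1,2,0,1,1,1]
Step 6: delete cer at [21, 25, 31, 33] -> counters=[1,0,1,0,0,0,1,0,0,0,0,0,0,1,1,1,0,0,1,1,1,0,1,0,1,0,0,1,1,2,0,0,1,0]
Step 7: delete ral at [15, 19, 24, 29] -> counters=[1,0,1,0,0,0,1,0,0,0,0,0,0,1,1,0,0,0,1,0,1,0,1,0,0,0,0,1,1,1,0,0,1,0]
Step 8: insert cz at [2, 14, 20, 29] -> counters=[1,0,2,0,0,0,1,0,0,0,0,0,0,1,2,0,0,0,1,0,2,0,1,0,0,0,0,1,1,2,0,0,1,0]
Step 9: insert cz at [2, 14, 20, 29] -> counters=[1,0,3,0,0,0,1,0,0,0,0,0,0,1,3,0,0,0,1,0,3,0,1,0,0,0,0,1,1,3,0,0,1,0]
Step 10: delete ca at [6, 13, 27, 32] -> counters=[1,0,3,0,0,0,0,0,0,0,0,0,0,0,3,0,0,0,1,0,3,0,1,0,0,0,0,0,1,3,0,0,0,0]
Step 11: insert cer at [21, 25, 31, 33] -> counters=[1,0,3,0,0,0,0,0,0,0,0,0,0,0,3,0,0,0,1,0,3,1,1,0,0,1,0,0,1,3,0,1,0,1]
Step 12: insert cer at [21, 25, 31, 33] -> counters=[1,0,3,0,0,0,0,0,0,0,0,0,0,0,3,0,0,0,1,0,3,2,1,0,0,2,0,0,1,3,0,2,0,2]
Step 13: delete cz at [2, 14, 20, 29] -> counters=[1,0,2,0,0,0,0,0,0,0,0,0,0,0,2,0,0,0,1,0,2,2,1,0,0,2,0,0,1,2,0,2,0,2]
Step 14: delete jf at [0, 18, 22, 28] -> counters=[0,0,2,0,0,0,0,0,0,0,0,0,0,0,2,0,0,0,0,0,2,2,0,0,0,2,0,0,0,2,0,2,0,2]
Step 15: insert cer at [21, 25, 31, 33] -> counters=[0,0,2,0,0,0,0,0,0,0,0,0,0,0,2,0,0,0,0,0,2,3,0,0,0,3,0,0,0,2,0,3,0,3]
Step 16: insert ca at [6, 13, 27, 32] -> counters=[0,0,2,0,0,0,1,0,0,0,0,0,0,1,2,0,0,0,0,0,2,3,0,0,0,3,0,1,0,2,0,3,1,3]
Step 17: delete ca at [6, 13, 27, 32] -> counters=[0,0,2,0,0,0,0,0,0,0,0,0,0,0,2,0,0,0,0,0,2,3,0,0,0,3,0,0,0,2,0,3,0,3]
Step 18: delete cer at [21, 25, 31, 33] -> counters=[0,0,2,0,0,0,0,0,0,0,0,0,0,0,2,0,0,0,0,0,2,2,0,0,0,2,0,0,0,2,0,2,0,2]
Step 19: insert ca at [6, 13, 27, 32] -> counters=[0,0,2,0,0,0,1,0,0,0,0,0,0,1,2,0,0,0,0,0,2,2,0,0,0,2,0,1,0,2,0,2,1,2]
Step 20: delete ca at [6, 13, 27, 32] -> counters=[0,0,2,0,0,0,0,0,0,0,0,0,0,0,2,0,0,0,0,0,2,2,0,0,0,2,0,0,0,2,0,2,0,2]
Step 21: delete cz at [2, 14, 20, 29] -> counters=[0,0,1,0,0,0,0,0,0,0,0,0,0,0,1,0,0,0,0,0,1,2,0,0,0,2,0,0,0,1,0,2,0,2]
Step 22: delete cer at [21, 25, 31, 33] -> counters=[0,0,1,0,0,0,0,0,0,0,0,0,0,0,1,0,0,0,0,0,1,1,0,0,0,1,0,0,0,1,0,1,0,1]
Step 23: delete cer at [21, 25, 31, 33] -> counters=[0,0,1,0,0,0,0,0,0,0,0,0,0,0,1,0,0,0,0,0,1,0,0,0,0,0,0,0,0,1,0,0,0,0]
Step 24: insert cz at [2, 14, 20, 29] -> counters=[0,0,2,0,0,0,0,0,0,0,0,0,0,0,2,0,0,0,0,0,2,0,0,0,0,0,0,0,0,2,0,0,0,0]
Query u: check counters[7]=0 counters[9]=0 counters[16]=0 counters[27]=0 -> no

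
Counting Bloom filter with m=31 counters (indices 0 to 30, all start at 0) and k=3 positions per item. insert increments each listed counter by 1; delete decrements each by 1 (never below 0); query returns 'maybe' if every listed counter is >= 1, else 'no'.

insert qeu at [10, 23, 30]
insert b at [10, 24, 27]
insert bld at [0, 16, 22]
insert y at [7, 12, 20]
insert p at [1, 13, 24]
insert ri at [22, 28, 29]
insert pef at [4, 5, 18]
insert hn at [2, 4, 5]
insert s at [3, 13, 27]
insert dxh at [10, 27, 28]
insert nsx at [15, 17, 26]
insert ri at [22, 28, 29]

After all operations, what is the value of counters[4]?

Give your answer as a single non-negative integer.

Step 1: insert qeu at [10, 23, 30] -> counters=[0,0,0,0,0,0,0,0,0,0,1,0,0,0,0,0,0,0,0,0,0,0,0,1,0,0,0,0,0,0,1]
Step 2: insert b at [10, 24, 27] -> counters=[0,0,0,0,0,0,0,0,0,0,2,0,0,0,0,0,0,0,0,0,0,0,0,1,1,0,0,1,0,0,1]
Step 3: insert bld at [0, 16, 22] -> counters=[1,0,0,0,0,0,0,0,0,0,2,0,0,0,0,0,1,0,0,0,0,0,1,1,1,0,0,1,0,0,1]
Step 4: insert y at [7, 12, 20] -> counters=[1,0,0,0,0,0,0,1,0,0,2,0,1,0,0,0,1,0,0,0,1,0,1,1,1,0,0,1,0,0,1]
Step 5: insert p at [1, 13, 24] -> counters=[1,1,0,0,0,0,0,1,0,0,2,0,1,1,0,0,1,0,0,0,1,0,1,1,2,0,0,1,0,0,1]
Step 6: insert ri at [22, 28, 29] -> counters=[1,1,0,0,0,0,0,1,0,0,2,0,1,1,0,0,1,0,0,0,1,0,2,1,2,0,0,1,1,1,1]
Step 7: insert pef at [4, 5, 18] -> counters=[1,1,0,0,1,1,0,1,0,0,2,0,1,1,0,0,1,0,1,0,1,0,2,1,2,0,0,1,1,1,1]
Step 8: insert hn at [2, 4, 5] -> counters=[1,1,1,0,2,2,0,1,0,0,2,0,1,1,0,0,1,0,1,0,1,0,2,1,2,0,0,1,1,1,1]
Step 9: insert s at [3, 13, 27] -> counters=[1,1,1,1,2,2,0,1,0,0,2,0,1,2,0,0,1,0,1,0,1,0,2,1,2,0,0,2,1,1,1]
Step 10: insert dxh at [10, 27, 28] -> counters=[1,1,1,1,2,2,0,1,0,0,3,0,1,2,0,0,1,0,1,0,1,0,2,1,2,0,0,3,2,1,1]
Step 11: insert nsx at [15, 17, 26] -> counters=[1,1,1,1,2,2,0,1,0,0,3,0,1,2,0,1,1,1,1,0,1,0,2,1,2,0,1,3,2,1,1]
Step 12: insert ri at [22, 28, 29] -> counters=[1,1,1,1,2,2,0,1,0,0,3,0,1,2,0,1,1,1,1,0,1,0,3,1,2,0,1,3,3,2,1]
Final counters=[1,1,1,1,2,2,0,1,0,0,3,0,1,2,0,1,1,1,1,0,1,0,3,1,2,0,1,3,3,2,1] -> counters[4]=2

Answer: 2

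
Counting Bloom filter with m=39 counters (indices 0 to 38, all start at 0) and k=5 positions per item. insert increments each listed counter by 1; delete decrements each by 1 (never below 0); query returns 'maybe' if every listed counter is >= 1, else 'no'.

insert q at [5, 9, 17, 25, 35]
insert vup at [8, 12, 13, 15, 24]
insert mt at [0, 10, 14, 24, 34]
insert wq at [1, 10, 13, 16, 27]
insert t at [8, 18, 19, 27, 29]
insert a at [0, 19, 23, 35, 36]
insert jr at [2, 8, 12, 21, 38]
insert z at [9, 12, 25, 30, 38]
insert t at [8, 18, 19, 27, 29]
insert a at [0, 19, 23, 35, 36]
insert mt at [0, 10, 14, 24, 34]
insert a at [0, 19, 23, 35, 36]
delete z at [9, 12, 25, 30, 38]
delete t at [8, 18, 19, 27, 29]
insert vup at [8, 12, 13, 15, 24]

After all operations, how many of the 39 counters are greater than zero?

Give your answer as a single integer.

Answer: 25

Derivation:
Step 1: insert q at [5, 9, 17, 25, 35] -> counters=[0,0,0,0,0,1,0,0,0,1,0,0,0,0,0,0,0,1,0,0,0,0,0,0,0,1,0,0,0,0,0,0,0,0,0,1,0,0,0]
Step 2: insert vup at [8, 12, 13, 15, 24] -> counters=[0,0,0,0,0,1,0,0,1,1,0,0,1,1,0,1,0,1,0,0,0,0,0,0,1,1,0,0,0,0,0,0,0,0,0,1,0,0,0]
Step 3: insert mt at [0, 10, 14, 24, 34] -> counters=[1,0,0,0,0,1,0,0,1,1,1,0,1,1,1,1,0,1,0,0,0,0,0,0,2,1,0,0,0,0,0,0,0,0,1,1,0,0,0]
Step 4: insert wq at [1, 10, 13, 16, 27] -> counters=[1,1,0,0,0,1,0,0,1,1,2,0,1,2,1,1,1,1,0,0,0,0,0,0,2,1,0,1,0,0,0,0,0,0,1,1,0,0,0]
Step 5: insert t at [8, 18, 19, 27, 29] -> counters=[1,1,0,0,0,1,0,0,2,1,2,0,1,2,1,1,1,1,1,1,0,0,0,0,2,1,0,2,0,1,0,0,0,0,1,1,0,0,0]
Step 6: insert a at [0, 19, 23, 35, 36] -> counters=[2,1,0,0,0,1,0,0,2,1,2,0,1,2,1,1,1,1,1,2,0,0,0,1,2,1,0,2,0,1,0,0,0,0,1,2,1,0,0]
Step 7: insert jr at [2, 8, 12, 21, 38] -> counters=[2,1,1,0,0,1,0,0,3,1,2,0,2,2,1,1,1,1,1,2,0,1,0,1,2,1,0,2,0,1,0,0,0,0,1,2,1,0,1]
Step 8: insert z at [9, 12, 25, 30, 38] -> counters=[2,1,1,0,0,1,0,0,3,2,2,0,3,2,1,1,1,1,1,2,0,1,0,1,2,2,0,2,0,1,1,0,0,0,1,2,1,0,2]
Step 9: insert t at [8, 18, 19, 27, 29] -> counters=[2,1,1,0,0,1,0,0,4,2,2,0,3,2,1,1,1,1,2,3,0,1,0,1,2,2,0,3,0,2,1,0,0,0,1,2,1,0,2]
Step 10: insert a at [0, 19, 23, 35, 36] -> counters=[3,1,1,0,0,1,0,0,4,2,2,0,3,2,1,1,1,1,2,4,0,1,0,2,2,2,0,3,0,2,1,0,0,0,1,3,2,0,2]
Step 11: insert mt at [0, 10, 14, 24, 34] -> counters=[4,1,1,0,0,1,0,0,4,2,3,0,3,2,2,1,1,1,2,4,0,1,0,2,3,2,0,3,0,2,1,0,0,0,2,3,2,0,2]
Step 12: insert a at [0, 19, 23, 35, 36] -> counters=[5,1,1,0,0,1,0,0,4,2,3,0,3,2,2,1,1,1,2,5,0,1,0,3,3,2,0,3,0,2,1,0,0,0,2,4,3,0,2]
Step 13: delete z at [9, 12, 25, 30, 38] -> counters=[5,1,1,0,0,1,0,0,4,1,3,0,2,2,2,1,1,1,2,5,0,1,0,3,3,1,0,3,0,2,0,0,0,0,2,4,3,0,1]
Step 14: delete t at [8, 18, 19, 27, 29] -> counters=[5,1,1,0,0,1,0,0,3,1,3,0,2,2,2,1,1,1,1,4,0,1,0,3,3,1,0,2,0,1,0,0,0,0,2,4,3,0,1]
Step 15: insert vup at [8, 12, 13, 15, 24] -> counters=[5,1,1,0,0,1,0,0,4,1,3,0,3,3,2,2,1,1,1,4,0,1,0,3,4,1,0,2,0,1,0,0,0,0,2,4,3,0,1]
Final counters=[5,1,1,0,0,1,0,0,4,1,3,0,3,3,2,2,1,1,1,4,0,1,0,3,4,1,0,2,0,1,0,0,0,0,2,4,3,0,1] -> 25 nonzero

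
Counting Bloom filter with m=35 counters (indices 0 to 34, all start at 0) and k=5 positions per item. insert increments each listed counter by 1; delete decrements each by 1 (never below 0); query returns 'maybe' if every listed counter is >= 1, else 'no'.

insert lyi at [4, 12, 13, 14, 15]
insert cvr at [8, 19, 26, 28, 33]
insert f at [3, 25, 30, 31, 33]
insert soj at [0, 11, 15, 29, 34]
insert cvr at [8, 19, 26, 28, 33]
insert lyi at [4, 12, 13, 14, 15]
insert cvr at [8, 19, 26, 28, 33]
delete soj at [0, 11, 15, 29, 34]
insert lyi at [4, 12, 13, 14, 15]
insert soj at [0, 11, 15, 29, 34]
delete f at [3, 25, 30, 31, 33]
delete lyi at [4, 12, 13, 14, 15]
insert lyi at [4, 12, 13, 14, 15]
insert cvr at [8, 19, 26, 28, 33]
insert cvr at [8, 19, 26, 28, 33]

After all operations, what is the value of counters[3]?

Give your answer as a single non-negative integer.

Answer: 0

Derivation:
Step 1: insert lyi at [4, 12, 13, 14, 15] -> counters=[0,0,0,0,1,0,0,0,0,0,0,0,1,1,1,1,0,0,0,0,0,0,0,0,0,0,0,0,0,0,0,0,0,0,0]
Step 2: insert cvr at [8, 19, 26, 28, 33] -> counters=[0,0,0,0,1,0,0,0,1,0,0,0,1,1,1,1,0,0,0,1,0,0,0,0,0,0,1,0,1,0,0,0,0,1,0]
Step 3: insert f at [3, 25, 30, 31, 33] -> counters=[0,0,0,1,1,0,0,0,1,0,0,0,1,1,1,1,0,0,0,1,0,0,0,0,0,1,1,0,1,0,1,1,0,2,0]
Step 4: insert soj at [0, 11, 15, 29, 34] -> counters=[1,0,0,1,1,0,0,0,1,0,0,1,1,1,1,2,0,0,0,1,0,0,0,0,0,1,1,0,1,1,1,1,0,2,1]
Step 5: insert cvr at [8, 19, 26, 28, 33] -> counters=[1,0,0,1,1,0,0,0,2,0,0,1,1,1,1,2,0,0,0,2,0,0,0,0,0,1,2,0,2,1,1,1,0,3,1]
Step 6: insert lyi at [4, 12, 13, 14, 15] -> counters=[1,0,0,1,2,0,0,0,2,0,0,1,2,2,2,3,0,0,0,2,0,0,0,0,0,1,2,0,2,1,1,1,0,3,1]
Step 7: insert cvr at [8, 19, 26, 28, 33] -> counters=[1,0,0,1,2,0,0,0,3,0,0,1,2,2,2,3,0,0,0,3,0,0,0,0,0,1,3,0,3,1,1,1,0,4,1]
Step 8: delete soj at [0, 11, 15, 29, 34] -> counters=[0,0,0,1,2,0,0,0,3,0,0,0,2,2,2,2,0,0,0,3,0,0,0,0,0,1,3,0,3,0,1,1,0,4,0]
Step 9: insert lyi at [4, 12, 13, 14, 15] -> counters=[0,0,0,1,3,0,0,0,3,0,0,0,3,3,3,3,0,0,0,3,0,0,0,0,0,1,3,0,3,0,1,1,0,4,0]
Step 10: insert soj at [0, 11, 15, 29, 34] -> counters=[1,0,0,1,3,0,0,0,3,0,0,1,3,3,3,4,0,0,0,3,0,0,0,0,0,1,3,0,3,1,1,1,0,4,1]
Step 11: delete f at [3, 25, 30, 31, 33] -> counters=[1,0,0,0,3,0,0,0,3,0,0,1,3,3,3,4,0,0,0,3,0,0,0,0,0,0,3,0,3,1,0,0,0,3,1]
Step 12: delete lyi at [4, 12, 13, 14, 15] -> counters=[1,0,0,0,2,0,0,0,3,0,0,1,2,2,2,3,0,0,0,3,0,0,0,0,0,0,3,0,3,1,0,0,0,3,1]
Step 13: insert lyi at [4, 12, 13, 14, 15] -> counters=[1,0,0,0,3,0,0,0,3,0,0,1,3,3,3,4,0,0,0,3,0,0,0,0,0,0,3,0,3,1,0,0,0,3,1]
Step 14: insert cvr at [8, 19, 26, 28, 33] -> counters=[1,0,0,0,3,0,0,0,4,0,0,1,3,3,3,4,0,0,0,4,0,0,0,0,0,0,4,0,4,1,0,0,0,4,1]
Step 15: insert cvr at [8, 19, 26, 28, 33] -> counters=[1,0,0,0,3,0,0,0,5,0,0,1,3,3,3,4,0,0,0,5,0,0,0,0,0,0,5,0,5,1,0,0,0,5,1]
Final counters=[1,0,0,0,3,0,0,0,5,0,0,1,3,3,3,4,0,0,0,5,0,0,0,0,0,0,5,0,5,1,0,0,0,5,1] -> counters[3]=0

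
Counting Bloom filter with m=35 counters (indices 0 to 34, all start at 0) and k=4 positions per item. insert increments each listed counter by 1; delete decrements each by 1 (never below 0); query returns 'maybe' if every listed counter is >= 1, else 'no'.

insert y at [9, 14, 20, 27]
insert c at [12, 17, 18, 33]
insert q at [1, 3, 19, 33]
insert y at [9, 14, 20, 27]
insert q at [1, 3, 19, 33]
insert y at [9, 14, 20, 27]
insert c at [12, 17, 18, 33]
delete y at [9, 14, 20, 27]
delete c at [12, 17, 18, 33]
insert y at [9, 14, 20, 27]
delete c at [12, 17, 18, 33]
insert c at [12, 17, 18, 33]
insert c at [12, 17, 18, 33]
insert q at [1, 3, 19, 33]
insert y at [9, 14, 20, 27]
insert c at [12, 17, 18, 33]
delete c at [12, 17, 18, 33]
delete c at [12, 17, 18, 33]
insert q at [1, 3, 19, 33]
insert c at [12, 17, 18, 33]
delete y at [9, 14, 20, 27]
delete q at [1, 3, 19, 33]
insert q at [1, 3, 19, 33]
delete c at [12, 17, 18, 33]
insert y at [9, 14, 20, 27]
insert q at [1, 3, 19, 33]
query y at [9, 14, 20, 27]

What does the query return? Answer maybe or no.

Answer: maybe

Derivation:
Step 1: insert y at [9, 14, 20, 27] -> counters=[0,0,0,0,0,0,0,0,0,1,0,0,0,0,1,0,0,0,0,0,1,0,0,0,0,0,0,1,0,0,0,0,0,0,0]
Step 2: insert c at [12, 17, 18, 33] -> counters=[0,0,0,0,0,0,0,0,0,1,0,0,1,0,1,0,0,1,1,0,1,0,0,0,0,0,0,1,0,0,0,0,0,1,0]
Step 3: insert q at [1, 3, 19, 33] -> counters=[0,1,0,1,0,0,0,0,0,1,0,0,1,0,1,0,0,1,1,1,1,0,0,0,0,0,0,1,0,0,0,0,0,2,0]
Step 4: insert y at [9, 14, 20, 27] -> counters=[0,1,0,1,0,0,0,0,0,2,0,0,1,0,2,0,0,1,1,1,2,0,0,0,0,0,0,2,0,0,0,0,0,2,0]
Step 5: insert q at [1, 3, 19, 33] -> counters=[0,2,0,2,0,0,0,0,0,2,0,0,1,0,2,0,0,1,1,2,2,0,0,0,0,0,0,2,0,0,0,0,0,3,0]
Step 6: insert y at [9, 14, 20, 27] -> counters=[0,2,0,2,0,0,0,0,0,3,0,0,1,0,3,0,0,1,1,2,3,0,0,0,0,0,0,3,0,0,0,0,0,3,0]
Step 7: insert c at [12, 17, 18, 33] -> counters=[0,2,0,2,0,0,0,0,0,3,0,0,2,0,3,0,0,2,2,2,3,0,0,0,0,0,0,3,0,0,0,0,0,4,0]
Step 8: delete y at [9, 14, 20, 27] -> counters=[0,2,0,2,0,0,0,0,0,2,0,0,2,0,2,0,0,2,2,2,2,0,0,0,0,0,0,2,0,0,0,0,0,4,0]
Step 9: delete c at [12, 17, 18, 33] -> counters=[0,2,0,2,0,0,0,0,0,2,0,0,1,0,2,0,0,1,1,2,2,0,0,0,0,0,0,2,0,0,0,0,0,3,0]
Step 10: insert y at [9, 14, 20, 27] -> counters=[0,2,0,2,0,0,0,0,0,3,0,0,1,0,3,0,0,1,1,2,3,0,0,0,0,0,0,3,0,0,0,0,0,3,0]
Step 11: delete c at [12, 17, 18, 33] -> counters=[0,2,0,2,0,0,0,0,0,3,0,0,0,0,3,0,0,0,0,2,3,0,0,0,0,0,0,3,0,0,0,0,0,2,0]
Step 12: insert c at [12, 17, 18, 33] -> counters=[0,2,0,2,0,0,0,0,0,3,0,0,1,0,3,0,0,1,1,2,3,0,0,0,0,0,0,3,0,0,0,0,0,3,0]
Step 13: insert c at [12, 17, 18, 33] -> counters=[0,2,0,2,0,0,0,0,0,3,0,0,2,0,3,0,0,2,2,2,3,0,0,0,0,0,0,3,0,0,0,0,0,4,0]
Step 14: insert q at [1, 3, 19, 33] -> counters=[0,3,0,3,0,0,0,0,0,3,0,0,2,0,3,0,0,2,2,3,3,0,0,0,0,0,0,3,0,0,0,0,0,5,0]
Step 15: insert y at [9, 14, 20, 27] -> counters=[0,3,0,3,0,0,0,0,0,4,0,0,2,0,4,0,0,2,2,3,4,0,0,0,0,0,0,4,0,0,0,0,0,5,0]
Step 16: insert c at [12, 17, 18, 33] -> counters=[0,3,0,3,0,0,0,0,0,4,0,0,3,0,4,0,0,3,3,3,4,0,0,0,0,0,0,4,0,0,0,0,0,6,0]
Step 17: delete c at [12, 17, 18, 33] -> counters=[0,3,0,3,0,0,0,0,0,4,0,0,2,0,4,0,0,2,2,3,4,0,0,0,0,0,0,4,0,0,0,0,0,5,0]
Step 18: delete c at [12, 17, 18, 33] -> counters=[0,3,0,3,0,0,0,0,0,4,0,0,1,0,4,0,0,1,1,3,4,0,0,0,0,0,0,4,0,0,0,0,0,4,0]
Step 19: insert q at [1, 3, 19, 33] -> counters=[0,4,0,4,0,0,0,0,0,4,0,0,1,0,4,0,0,1,1,4,4,0,0,0,0,0,0,4,0,0,0,0,0,5,0]
Step 20: insert c at [12, 17, 18, 33] -> counters=[0,4,0,4,0,0,0,0,0,4,0,0,2,0,4,0,0,2,2,4,4,0,0,0,0,0,0,4,0,0,0,0,0,6,0]
Step 21: delete y at [9, 14, 20, 27] -> counters=[0,4,0,4,0,0,0,0,0,3,0,0,2,0,3,0,0,2,2,4,3,0,0,0,0,0,0,3,0,0,0,0,0,6,0]
Step 22: delete q at [1, 3, 19, 33] -> counters=[0,3,0,3,0,0,0,0,0,3,0,0,2,0,3,0,0,2,2,3,3,0,0,0,0,0,0,3,0,0,0,0,0,5,0]
Step 23: insert q at [1, 3, 19, 33] -> counters=[0,4,0,4,0,0,0,0,0,3,0,0,2,0,3,0,0,2,2,4,3,0,0,0,0,0,0,3,0,0,0,0,0,6,0]
Step 24: delete c at [12, 17, 18, 33] -> counters=[0,4,0,4,0,0,0,0,0,3,0,0,1,0,3,0,0,1,1,4,3,0,0,0,0,0,0,3,0,0,0,0,0,5,0]
Step 25: insert y at [9, 14, 20, 27] -> counters=[0,4,0,4,0,0,0,0,0,4,0,0,1,0,4,0,0,1,1,4,4,0,0,0,0,0,0,4,0,0,0,0,0,5,0]
Step 26: insert q at [1, 3, 19, 33] -> counters=[0,5,0,5,0,0,0,0,0,4,0,0,1,0,4,0,0,1,1,5,4,0,0,0,0,0,0,4,0,0,0,0,0,6,0]
Query y: check counters[9]=4 counters[14]=4 counters[20]=4 counters[27]=4 -> maybe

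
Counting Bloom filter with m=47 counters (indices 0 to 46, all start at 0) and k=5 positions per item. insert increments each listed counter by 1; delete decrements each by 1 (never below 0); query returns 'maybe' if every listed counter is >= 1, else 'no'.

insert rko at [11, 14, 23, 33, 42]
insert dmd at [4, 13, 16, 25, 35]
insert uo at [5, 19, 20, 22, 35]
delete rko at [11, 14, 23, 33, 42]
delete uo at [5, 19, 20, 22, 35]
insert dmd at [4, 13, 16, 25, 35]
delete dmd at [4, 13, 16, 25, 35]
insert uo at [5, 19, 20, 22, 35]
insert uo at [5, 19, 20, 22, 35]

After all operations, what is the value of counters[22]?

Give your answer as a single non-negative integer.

Answer: 2

Derivation:
Step 1: insert rko at [11, 14, 23, 33, 42] -> counters=[0,0,0,0,0,0,0,0,0,0,0,1,0,0,1,0,0,0,0,0,0,0,0,1,0,0,0,0,0,0,0,0,0,1,0,0,0,0,0,0,0,0,1,0,0,0,0]
Step 2: insert dmd at [4, 13, 16, 25, 35] -> counters=[0,0,0,0,1,0,0,0,0,0,0,1,0,1,1,0,1,0,0,0,0,0,0,1,0,1,0,0,0,0,0,0,0,1,0,1,0,0,0,0,0,0,1,0,0,0,0]
Step 3: insert uo at [5, 19, 20, 22, 35] -> counters=[0,0,0,0,1,1,0,0,0,0,0,1,0,1,1,0,1,0,0,1,1,0,1,1,0,1,0,0,0,0,0,0,0,1,0,2,0,0,0,0,0,0,1,0,0,0,0]
Step 4: delete rko at [11, 14, 23, 33, 42] -> counters=[0,0,0,0,1,1,0,0,0,0,0,0,0,1,0,0,1,0,0,1,1,0,1,0,0,1,0,0,0,0,0,0,0,0,0,2,0,0,0,0,0,0,0,0,0,0,0]
Step 5: delete uo at [5, 19, 20, 22, 35] -> counters=[0,0,0,0,1,0,0,0,0,0,0,0,0,1,0,0,1,0,0,0,0,0,0,0,0,1,0,0,0,0,0,0,0,0,0,1,0,0,0,0,0,0,0,0,0,0,0]
Step 6: insert dmd at [4, 13, 16, 25, 35] -> counters=[0,0,0,0,2,0,0,0,0,0,0,0,0,2,0,0,2,0,0,0,0,0,0,0,0,2,0,0,0,0,0,0,0,0,0,2,0,0,0,0,0,0,0,0,0,0,0]
Step 7: delete dmd at [4, 13, 16, 25, 35] -> counters=[0,0,0,0,1,0,0,0,0,0,0,0,0,1,0,0,1,0,0,0,0,0,0,0,0,1,0,0,0,0,0,0,0,0,0,1,0,0,0,0,0,0,0,0,0,0,0]
Step 8: insert uo at [5, 19, 20, 22, 35] -> counters=[0,0,0,0,1,1,0,0,0,0,0,0,0,1,0,0,1,0,0,1,1,0,1,0,0,1,0,0,0,0,0,0,0,0,0,2,0,0,0,0,0,0,0,0,0,0,0]
Step 9: insert uo at [5, 19, 20, 22, 35] -> counters=[0,0,0,0,1,2,0,0,0,0,0,0,0,1,0,0,1,0,0,2,2,0,2,0,0,1,0,0,0,0,0,0,0,0,0,3,0,0,0,0,0,0,0,0,0,0,0]
Final counters=[0,0,0,0,1,2,0,0,0,0,0,0,0,1,0,0,1,0,0,2,2,0,2,0,0,1,0,0,0,0,0,0,0,0,0,3,0,0,0,0,0,0,0,0,0,0,0] -> counters[22]=2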